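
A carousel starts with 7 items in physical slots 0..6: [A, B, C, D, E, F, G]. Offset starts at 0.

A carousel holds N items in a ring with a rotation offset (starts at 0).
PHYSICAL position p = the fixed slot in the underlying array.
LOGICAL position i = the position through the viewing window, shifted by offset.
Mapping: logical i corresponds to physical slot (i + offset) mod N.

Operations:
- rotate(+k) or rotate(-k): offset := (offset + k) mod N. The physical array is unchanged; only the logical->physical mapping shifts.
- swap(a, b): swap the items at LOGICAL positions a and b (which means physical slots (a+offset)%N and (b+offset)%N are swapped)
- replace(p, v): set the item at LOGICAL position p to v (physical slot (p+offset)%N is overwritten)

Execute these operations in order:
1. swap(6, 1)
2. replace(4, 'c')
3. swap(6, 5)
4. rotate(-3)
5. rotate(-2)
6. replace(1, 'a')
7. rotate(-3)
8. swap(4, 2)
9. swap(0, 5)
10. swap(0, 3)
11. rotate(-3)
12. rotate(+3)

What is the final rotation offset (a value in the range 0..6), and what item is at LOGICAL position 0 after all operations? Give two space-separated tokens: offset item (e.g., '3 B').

After op 1 (swap(6, 1)): offset=0, physical=[A,G,C,D,E,F,B], logical=[A,G,C,D,E,F,B]
After op 2 (replace(4, 'c')): offset=0, physical=[A,G,C,D,c,F,B], logical=[A,G,C,D,c,F,B]
After op 3 (swap(6, 5)): offset=0, physical=[A,G,C,D,c,B,F], logical=[A,G,C,D,c,B,F]
After op 4 (rotate(-3)): offset=4, physical=[A,G,C,D,c,B,F], logical=[c,B,F,A,G,C,D]
After op 5 (rotate(-2)): offset=2, physical=[A,G,C,D,c,B,F], logical=[C,D,c,B,F,A,G]
After op 6 (replace(1, 'a')): offset=2, physical=[A,G,C,a,c,B,F], logical=[C,a,c,B,F,A,G]
After op 7 (rotate(-3)): offset=6, physical=[A,G,C,a,c,B,F], logical=[F,A,G,C,a,c,B]
After op 8 (swap(4, 2)): offset=6, physical=[A,a,C,G,c,B,F], logical=[F,A,a,C,G,c,B]
After op 9 (swap(0, 5)): offset=6, physical=[A,a,C,G,F,B,c], logical=[c,A,a,C,G,F,B]
After op 10 (swap(0, 3)): offset=6, physical=[A,a,c,G,F,B,C], logical=[C,A,a,c,G,F,B]
After op 11 (rotate(-3)): offset=3, physical=[A,a,c,G,F,B,C], logical=[G,F,B,C,A,a,c]
After op 12 (rotate(+3)): offset=6, physical=[A,a,c,G,F,B,C], logical=[C,A,a,c,G,F,B]

Answer: 6 C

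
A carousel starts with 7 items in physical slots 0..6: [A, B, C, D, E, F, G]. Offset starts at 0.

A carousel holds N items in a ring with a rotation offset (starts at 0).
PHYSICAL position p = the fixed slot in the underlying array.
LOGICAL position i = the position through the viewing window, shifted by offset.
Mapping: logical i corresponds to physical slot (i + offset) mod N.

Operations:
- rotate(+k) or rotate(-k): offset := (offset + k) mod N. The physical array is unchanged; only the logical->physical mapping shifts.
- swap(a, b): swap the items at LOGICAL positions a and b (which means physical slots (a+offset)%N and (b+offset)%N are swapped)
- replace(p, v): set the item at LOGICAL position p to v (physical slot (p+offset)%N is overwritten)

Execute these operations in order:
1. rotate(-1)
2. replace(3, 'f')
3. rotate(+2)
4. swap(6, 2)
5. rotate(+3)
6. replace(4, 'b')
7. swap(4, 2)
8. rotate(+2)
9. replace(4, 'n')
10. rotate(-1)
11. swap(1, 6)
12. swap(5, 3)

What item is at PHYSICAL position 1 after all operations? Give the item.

After op 1 (rotate(-1)): offset=6, physical=[A,B,C,D,E,F,G], logical=[G,A,B,C,D,E,F]
After op 2 (replace(3, 'f')): offset=6, physical=[A,B,f,D,E,F,G], logical=[G,A,B,f,D,E,F]
After op 3 (rotate(+2)): offset=1, physical=[A,B,f,D,E,F,G], logical=[B,f,D,E,F,G,A]
After op 4 (swap(6, 2)): offset=1, physical=[D,B,f,A,E,F,G], logical=[B,f,A,E,F,G,D]
After op 5 (rotate(+3)): offset=4, physical=[D,B,f,A,E,F,G], logical=[E,F,G,D,B,f,A]
After op 6 (replace(4, 'b')): offset=4, physical=[D,b,f,A,E,F,G], logical=[E,F,G,D,b,f,A]
After op 7 (swap(4, 2)): offset=4, physical=[D,G,f,A,E,F,b], logical=[E,F,b,D,G,f,A]
After op 8 (rotate(+2)): offset=6, physical=[D,G,f,A,E,F,b], logical=[b,D,G,f,A,E,F]
After op 9 (replace(4, 'n')): offset=6, physical=[D,G,f,n,E,F,b], logical=[b,D,G,f,n,E,F]
After op 10 (rotate(-1)): offset=5, physical=[D,G,f,n,E,F,b], logical=[F,b,D,G,f,n,E]
After op 11 (swap(1, 6)): offset=5, physical=[D,G,f,n,b,F,E], logical=[F,E,D,G,f,n,b]
After op 12 (swap(5, 3)): offset=5, physical=[D,n,f,G,b,F,E], logical=[F,E,D,n,f,G,b]

Answer: n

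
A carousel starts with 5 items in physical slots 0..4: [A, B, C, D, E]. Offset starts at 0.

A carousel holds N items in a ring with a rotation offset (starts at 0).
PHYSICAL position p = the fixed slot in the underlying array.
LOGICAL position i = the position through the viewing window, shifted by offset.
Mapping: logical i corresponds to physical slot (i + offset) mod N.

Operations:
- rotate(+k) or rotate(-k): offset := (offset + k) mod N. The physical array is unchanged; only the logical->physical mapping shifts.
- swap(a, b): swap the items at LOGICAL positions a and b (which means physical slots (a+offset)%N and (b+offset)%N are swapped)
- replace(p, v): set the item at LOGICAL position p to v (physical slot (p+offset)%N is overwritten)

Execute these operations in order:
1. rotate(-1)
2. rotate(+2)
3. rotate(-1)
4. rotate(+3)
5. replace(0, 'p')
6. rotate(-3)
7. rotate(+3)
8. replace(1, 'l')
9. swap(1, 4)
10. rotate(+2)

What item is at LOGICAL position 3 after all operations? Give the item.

Answer: p

Derivation:
After op 1 (rotate(-1)): offset=4, physical=[A,B,C,D,E], logical=[E,A,B,C,D]
After op 2 (rotate(+2)): offset=1, physical=[A,B,C,D,E], logical=[B,C,D,E,A]
After op 3 (rotate(-1)): offset=0, physical=[A,B,C,D,E], logical=[A,B,C,D,E]
After op 4 (rotate(+3)): offset=3, physical=[A,B,C,D,E], logical=[D,E,A,B,C]
After op 5 (replace(0, 'p')): offset=3, physical=[A,B,C,p,E], logical=[p,E,A,B,C]
After op 6 (rotate(-3)): offset=0, physical=[A,B,C,p,E], logical=[A,B,C,p,E]
After op 7 (rotate(+3)): offset=3, physical=[A,B,C,p,E], logical=[p,E,A,B,C]
After op 8 (replace(1, 'l')): offset=3, physical=[A,B,C,p,l], logical=[p,l,A,B,C]
After op 9 (swap(1, 4)): offset=3, physical=[A,B,l,p,C], logical=[p,C,A,B,l]
After op 10 (rotate(+2)): offset=0, physical=[A,B,l,p,C], logical=[A,B,l,p,C]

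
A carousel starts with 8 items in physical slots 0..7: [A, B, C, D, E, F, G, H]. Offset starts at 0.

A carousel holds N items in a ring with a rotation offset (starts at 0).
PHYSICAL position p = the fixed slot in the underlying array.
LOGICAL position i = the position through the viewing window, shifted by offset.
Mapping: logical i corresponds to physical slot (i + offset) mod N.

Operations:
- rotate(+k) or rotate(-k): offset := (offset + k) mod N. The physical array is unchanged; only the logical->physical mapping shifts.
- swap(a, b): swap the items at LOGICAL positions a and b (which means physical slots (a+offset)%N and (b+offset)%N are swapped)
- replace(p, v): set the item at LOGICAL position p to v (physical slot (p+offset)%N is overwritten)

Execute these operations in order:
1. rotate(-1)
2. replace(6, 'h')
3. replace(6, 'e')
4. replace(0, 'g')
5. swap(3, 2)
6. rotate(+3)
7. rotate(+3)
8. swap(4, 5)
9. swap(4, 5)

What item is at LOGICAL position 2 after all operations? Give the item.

After op 1 (rotate(-1)): offset=7, physical=[A,B,C,D,E,F,G,H], logical=[H,A,B,C,D,E,F,G]
After op 2 (replace(6, 'h')): offset=7, physical=[A,B,C,D,E,h,G,H], logical=[H,A,B,C,D,E,h,G]
After op 3 (replace(6, 'e')): offset=7, physical=[A,B,C,D,E,e,G,H], logical=[H,A,B,C,D,E,e,G]
After op 4 (replace(0, 'g')): offset=7, physical=[A,B,C,D,E,e,G,g], logical=[g,A,B,C,D,E,e,G]
After op 5 (swap(3, 2)): offset=7, physical=[A,C,B,D,E,e,G,g], logical=[g,A,C,B,D,E,e,G]
After op 6 (rotate(+3)): offset=2, physical=[A,C,B,D,E,e,G,g], logical=[B,D,E,e,G,g,A,C]
After op 7 (rotate(+3)): offset=5, physical=[A,C,B,D,E,e,G,g], logical=[e,G,g,A,C,B,D,E]
After op 8 (swap(4, 5)): offset=5, physical=[A,B,C,D,E,e,G,g], logical=[e,G,g,A,B,C,D,E]
After op 9 (swap(4, 5)): offset=5, physical=[A,C,B,D,E,e,G,g], logical=[e,G,g,A,C,B,D,E]

Answer: g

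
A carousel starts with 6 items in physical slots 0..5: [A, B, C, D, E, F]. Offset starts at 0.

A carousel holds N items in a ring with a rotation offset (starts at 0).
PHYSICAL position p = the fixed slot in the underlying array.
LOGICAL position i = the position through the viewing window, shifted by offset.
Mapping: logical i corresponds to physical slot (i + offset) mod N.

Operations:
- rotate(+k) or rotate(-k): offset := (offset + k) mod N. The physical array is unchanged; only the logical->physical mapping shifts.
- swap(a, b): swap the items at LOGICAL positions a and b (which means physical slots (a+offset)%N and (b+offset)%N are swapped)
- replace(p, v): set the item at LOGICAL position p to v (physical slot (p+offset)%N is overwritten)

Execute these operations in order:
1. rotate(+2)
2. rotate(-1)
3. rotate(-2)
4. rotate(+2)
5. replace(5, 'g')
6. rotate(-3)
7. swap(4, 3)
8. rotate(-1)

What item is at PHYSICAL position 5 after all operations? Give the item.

After op 1 (rotate(+2)): offset=2, physical=[A,B,C,D,E,F], logical=[C,D,E,F,A,B]
After op 2 (rotate(-1)): offset=1, physical=[A,B,C,D,E,F], logical=[B,C,D,E,F,A]
After op 3 (rotate(-2)): offset=5, physical=[A,B,C,D,E,F], logical=[F,A,B,C,D,E]
After op 4 (rotate(+2)): offset=1, physical=[A,B,C,D,E,F], logical=[B,C,D,E,F,A]
After op 5 (replace(5, 'g')): offset=1, physical=[g,B,C,D,E,F], logical=[B,C,D,E,F,g]
After op 6 (rotate(-3)): offset=4, physical=[g,B,C,D,E,F], logical=[E,F,g,B,C,D]
After op 7 (swap(4, 3)): offset=4, physical=[g,C,B,D,E,F], logical=[E,F,g,C,B,D]
After op 8 (rotate(-1)): offset=3, physical=[g,C,B,D,E,F], logical=[D,E,F,g,C,B]

Answer: F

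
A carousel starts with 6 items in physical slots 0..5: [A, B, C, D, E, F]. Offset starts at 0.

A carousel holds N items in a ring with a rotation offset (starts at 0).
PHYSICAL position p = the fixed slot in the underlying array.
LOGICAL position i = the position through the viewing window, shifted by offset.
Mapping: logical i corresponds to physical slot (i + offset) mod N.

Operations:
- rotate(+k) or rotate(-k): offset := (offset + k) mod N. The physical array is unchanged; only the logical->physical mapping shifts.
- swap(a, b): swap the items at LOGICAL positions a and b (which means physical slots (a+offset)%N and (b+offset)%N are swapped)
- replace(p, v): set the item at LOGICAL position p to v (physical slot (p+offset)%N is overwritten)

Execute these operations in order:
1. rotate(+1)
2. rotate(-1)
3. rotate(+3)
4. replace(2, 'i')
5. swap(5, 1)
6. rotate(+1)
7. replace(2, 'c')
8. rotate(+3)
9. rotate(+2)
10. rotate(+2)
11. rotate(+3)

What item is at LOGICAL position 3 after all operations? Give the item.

Answer: i

Derivation:
After op 1 (rotate(+1)): offset=1, physical=[A,B,C,D,E,F], logical=[B,C,D,E,F,A]
After op 2 (rotate(-1)): offset=0, physical=[A,B,C,D,E,F], logical=[A,B,C,D,E,F]
After op 3 (rotate(+3)): offset=3, physical=[A,B,C,D,E,F], logical=[D,E,F,A,B,C]
After op 4 (replace(2, 'i')): offset=3, physical=[A,B,C,D,E,i], logical=[D,E,i,A,B,C]
After op 5 (swap(5, 1)): offset=3, physical=[A,B,E,D,C,i], logical=[D,C,i,A,B,E]
After op 6 (rotate(+1)): offset=4, physical=[A,B,E,D,C,i], logical=[C,i,A,B,E,D]
After op 7 (replace(2, 'c')): offset=4, physical=[c,B,E,D,C,i], logical=[C,i,c,B,E,D]
After op 8 (rotate(+3)): offset=1, physical=[c,B,E,D,C,i], logical=[B,E,D,C,i,c]
After op 9 (rotate(+2)): offset=3, physical=[c,B,E,D,C,i], logical=[D,C,i,c,B,E]
After op 10 (rotate(+2)): offset=5, physical=[c,B,E,D,C,i], logical=[i,c,B,E,D,C]
After op 11 (rotate(+3)): offset=2, physical=[c,B,E,D,C,i], logical=[E,D,C,i,c,B]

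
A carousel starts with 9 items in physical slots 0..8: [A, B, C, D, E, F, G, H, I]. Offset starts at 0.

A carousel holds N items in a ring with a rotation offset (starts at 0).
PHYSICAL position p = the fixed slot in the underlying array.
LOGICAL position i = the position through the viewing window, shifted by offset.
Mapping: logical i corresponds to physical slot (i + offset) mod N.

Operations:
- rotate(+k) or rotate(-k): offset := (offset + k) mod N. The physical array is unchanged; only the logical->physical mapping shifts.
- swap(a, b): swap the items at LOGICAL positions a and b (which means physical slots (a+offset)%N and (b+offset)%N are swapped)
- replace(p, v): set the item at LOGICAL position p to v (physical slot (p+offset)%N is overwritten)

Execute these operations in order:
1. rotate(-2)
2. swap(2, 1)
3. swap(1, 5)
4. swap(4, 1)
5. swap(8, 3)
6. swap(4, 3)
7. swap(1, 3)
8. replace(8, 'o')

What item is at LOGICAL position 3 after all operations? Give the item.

Answer: C

Derivation:
After op 1 (rotate(-2)): offset=7, physical=[A,B,C,D,E,F,G,H,I], logical=[H,I,A,B,C,D,E,F,G]
After op 2 (swap(2, 1)): offset=7, physical=[I,B,C,D,E,F,G,H,A], logical=[H,A,I,B,C,D,E,F,G]
After op 3 (swap(1, 5)): offset=7, physical=[I,B,C,A,E,F,G,H,D], logical=[H,D,I,B,C,A,E,F,G]
After op 4 (swap(4, 1)): offset=7, physical=[I,B,D,A,E,F,G,H,C], logical=[H,C,I,B,D,A,E,F,G]
After op 5 (swap(8, 3)): offset=7, physical=[I,G,D,A,E,F,B,H,C], logical=[H,C,I,G,D,A,E,F,B]
After op 6 (swap(4, 3)): offset=7, physical=[I,D,G,A,E,F,B,H,C], logical=[H,C,I,D,G,A,E,F,B]
After op 7 (swap(1, 3)): offset=7, physical=[I,C,G,A,E,F,B,H,D], logical=[H,D,I,C,G,A,E,F,B]
After op 8 (replace(8, 'o')): offset=7, physical=[I,C,G,A,E,F,o,H,D], logical=[H,D,I,C,G,A,E,F,o]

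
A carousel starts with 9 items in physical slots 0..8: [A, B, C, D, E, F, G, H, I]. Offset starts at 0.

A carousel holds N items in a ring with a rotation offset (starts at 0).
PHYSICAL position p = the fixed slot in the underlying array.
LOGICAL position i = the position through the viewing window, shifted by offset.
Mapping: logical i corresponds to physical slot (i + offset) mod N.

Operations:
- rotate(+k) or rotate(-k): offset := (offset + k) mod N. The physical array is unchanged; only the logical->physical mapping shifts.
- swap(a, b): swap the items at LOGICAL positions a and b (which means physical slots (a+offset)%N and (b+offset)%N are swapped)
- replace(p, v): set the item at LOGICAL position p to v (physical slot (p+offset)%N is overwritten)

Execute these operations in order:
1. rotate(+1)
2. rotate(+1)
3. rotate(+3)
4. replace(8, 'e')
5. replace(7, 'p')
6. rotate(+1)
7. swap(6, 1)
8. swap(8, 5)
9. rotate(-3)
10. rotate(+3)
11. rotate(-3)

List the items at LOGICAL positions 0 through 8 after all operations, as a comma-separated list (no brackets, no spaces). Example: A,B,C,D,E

After op 1 (rotate(+1)): offset=1, physical=[A,B,C,D,E,F,G,H,I], logical=[B,C,D,E,F,G,H,I,A]
After op 2 (rotate(+1)): offset=2, physical=[A,B,C,D,E,F,G,H,I], logical=[C,D,E,F,G,H,I,A,B]
After op 3 (rotate(+3)): offset=5, physical=[A,B,C,D,E,F,G,H,I], logical=[F,G,H,I,A,B,C,D,E]
After op 4 (replace(8, 'e')): offset=5, physical=[A,B,C,D,e,F,G,H,I], logical=[F,G,H,I,A,B,C,D,e]
After op 5 (replace(7, 'p')): offset=5, physical=[A,B,C,p,e,F,G,H,I], logical=[F,G,H,I,A,B,C,p,e]
After op 6 (rotate(+1)): offset=6, physical=[A,B,C,p,e,F,G,H,I], logical=[G,H,I,A,B,C,p,e,F]
After op 7 (swap(6, 1)): offset=6, physical=[A,B,C,H,e,F,G,p,I], logical=[G,p,I,A,B,C,H,e,F]
After op 8 (swap(8, 5)): offset=6, physical=[A,B,F,H,e,C,G,p,I], logical=[G,p,I,A,B,F,H,e,C]
After op 9 (rotate(-3)): offset=3, physical=[A,B,F,H,e,C,G,p,I], logical=[H,e,C,G,p,I,A,B,F]
After op 10 (rotate(+3)): offset=6, physical=[A,B,F,H,e,C,G,p,I], logical=[G,p,I,A,B,F,H,e,C]
After op 11 (rotate(-3)): offset=3, physical=[A,B,F,H,e,C,G,p,I], logical=[H,e,C,G,p,I,A,B,F]

Answer: H,e,C,G,p,I,A,B,F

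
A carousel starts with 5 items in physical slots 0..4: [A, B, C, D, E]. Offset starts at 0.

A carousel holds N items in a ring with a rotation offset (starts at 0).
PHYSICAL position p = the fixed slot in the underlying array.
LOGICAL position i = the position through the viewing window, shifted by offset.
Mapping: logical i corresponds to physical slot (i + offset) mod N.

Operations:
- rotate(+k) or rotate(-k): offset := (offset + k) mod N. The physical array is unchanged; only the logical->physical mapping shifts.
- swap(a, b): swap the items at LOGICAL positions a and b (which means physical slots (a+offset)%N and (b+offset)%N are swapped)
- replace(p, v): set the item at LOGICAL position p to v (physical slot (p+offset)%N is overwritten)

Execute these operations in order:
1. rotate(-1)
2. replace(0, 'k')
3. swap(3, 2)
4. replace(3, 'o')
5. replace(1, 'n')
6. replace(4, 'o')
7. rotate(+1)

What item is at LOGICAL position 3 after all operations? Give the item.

After op 1 (rotate(-1)): offset=4, physical=[A,B,C,D,E], logical=[E,A,B,C,D]
After op 2 (replace(0, 'k')): offset=4, physical=[A,B,C,D,k], logical=[k,A,B,C,D]
After op 3 (swap(3, 2)): offset=4, physical=[A,C,B,D,k], logical=[k,A,C,B,D]
After op 4 (replace(3, 'o')): offset=4, physical=[A,C,o,D,k], logical=[k,A,C,o,D]
After op 5 (replace(1, 'n')): offset=4, physical=[n,C,o,D,k], logical=[k,n,C,o,D]
After op 6 (replace(4, 'o')): offset=4, physical=[n,C,o,o,k], logical=[k,n,C,o,o]
After op 7 (rotate(+1)): offset=0, physical=[n,C,o,o,k], logical=[n,C,o,o,k]

Answer: o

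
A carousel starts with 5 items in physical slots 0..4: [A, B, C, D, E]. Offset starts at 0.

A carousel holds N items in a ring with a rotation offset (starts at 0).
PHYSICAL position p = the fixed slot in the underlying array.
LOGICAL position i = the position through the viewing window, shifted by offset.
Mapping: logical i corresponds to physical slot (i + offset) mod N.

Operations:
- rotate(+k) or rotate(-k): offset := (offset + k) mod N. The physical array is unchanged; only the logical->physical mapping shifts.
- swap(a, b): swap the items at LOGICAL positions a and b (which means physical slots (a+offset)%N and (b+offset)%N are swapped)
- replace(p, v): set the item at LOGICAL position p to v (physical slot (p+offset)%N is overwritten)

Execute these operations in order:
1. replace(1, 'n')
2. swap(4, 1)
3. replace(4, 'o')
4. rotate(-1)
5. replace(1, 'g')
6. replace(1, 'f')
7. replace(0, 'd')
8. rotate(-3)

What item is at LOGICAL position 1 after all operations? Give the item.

After op 1 (replace(1, 'n')): offset=0, physical=[A,n,C,D,E], logical=[A,n,C,D,E]
After op 2 (swap(4, 1)): offset=0, physical=[A,E,C,D,n], logical=[A,E,C,D,n]
After op 3 (replace(4, 'o')): offset=0, physical=[A,E,C,D,o], logical=[A,E,C,D,o]
After op 4 (rotate(-1)): offset=4, physical=[A,E,C,D,o], logical=[o,A,E,C,D]
After op 5 (replace(1, 'g')): offset=4, physical=[g,E,C,D,o], logical=[o,g,E,C,D]
After op 6 (replace(1, 'f')): offset=4, physical=[f,E,C,D,o], logical=[o,f,E,C,D]
After op 7 (replace(0, 'd')): offset=4, physical=[f,E,C,D,d], logical=[d,f,E,C,D]
After op 8 (rotate(-3)): offset=1, physical=[f,E,C,D,d], logical=[E,C,D,d,f]

Answer: C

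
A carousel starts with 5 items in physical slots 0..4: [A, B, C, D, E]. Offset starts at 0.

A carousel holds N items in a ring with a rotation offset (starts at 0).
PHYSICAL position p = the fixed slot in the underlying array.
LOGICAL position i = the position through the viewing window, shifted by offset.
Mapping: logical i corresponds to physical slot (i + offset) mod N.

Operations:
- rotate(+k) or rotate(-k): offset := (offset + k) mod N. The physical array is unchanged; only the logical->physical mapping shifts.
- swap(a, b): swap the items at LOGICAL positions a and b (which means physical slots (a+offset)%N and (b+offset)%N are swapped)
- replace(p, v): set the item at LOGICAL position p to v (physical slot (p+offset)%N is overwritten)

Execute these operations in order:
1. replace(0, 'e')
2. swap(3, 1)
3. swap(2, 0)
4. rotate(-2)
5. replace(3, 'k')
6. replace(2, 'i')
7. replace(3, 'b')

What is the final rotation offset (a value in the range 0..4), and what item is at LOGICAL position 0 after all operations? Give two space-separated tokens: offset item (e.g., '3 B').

After op 1 (replace(0, 'e')): offset=0, physical=[e,B,C,D,E], logical=[e,B,C,D,E]
After op 2 (swap(3, 1)): offset=0, physical=[e,D,C,B,E], logical=[e,D,C,B,E]
After op 3 (swap(2, 0)): offset=0, physical=[C,D,e,B,E], logical=[C,D,e,B,E]
After op 4 (rotate(-2)): offset=3, physical=[C,D,e,B,E], logical=[B,E,C,D,e]
After op 5 (replace(3, 'k')): offset=3, physical=[C,k,e,B,E], logical=[B,E,C,k,e]
After op 6 (replace(2, 'i')): offset=3, physical=[i,k,e,B,E], logical=[B,E,i,k,e]
After op 7 (replace(3, 'b')): offset=3, physical=[i,b,e,B,E], logical=[B,E,i,b,e]

Answer: 3 B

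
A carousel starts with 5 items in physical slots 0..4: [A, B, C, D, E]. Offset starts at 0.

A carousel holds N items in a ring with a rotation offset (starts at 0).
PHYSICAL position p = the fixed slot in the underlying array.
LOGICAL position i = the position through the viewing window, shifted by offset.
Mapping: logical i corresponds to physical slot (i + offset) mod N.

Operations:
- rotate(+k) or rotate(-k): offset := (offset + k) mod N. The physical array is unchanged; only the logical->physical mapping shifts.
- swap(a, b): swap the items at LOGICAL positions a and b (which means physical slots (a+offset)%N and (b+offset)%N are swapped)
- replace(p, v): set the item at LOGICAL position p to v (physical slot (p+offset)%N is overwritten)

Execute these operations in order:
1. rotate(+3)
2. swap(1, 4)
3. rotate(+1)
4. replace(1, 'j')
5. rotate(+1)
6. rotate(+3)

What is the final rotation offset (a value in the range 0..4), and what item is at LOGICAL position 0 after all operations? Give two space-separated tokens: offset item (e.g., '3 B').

After op 1 (rotate(+3)): offset=3, physical=[A,B,C,D,E], logical=[D,E,A,B,C]
After op 2 (swap(1, 4)): offset=3, physical=[A,B,E,D,C], logical=[D,C,A,B,E]
After op 3 (rotate(+1)): offset=4, physical=[A,B,E,D,C], logical=[C,A,B,E,D]
After op 4 (replace(1, 'j')): offset=4, physical=[j,B,E,D,C], logical=[C,j,B,E,D]
After op 5 (rotate(+1)): offset=0, physical=[j,B,E,D,C], logical=[j,B,E,D,C]
After op 6 (rotate(+3)): offset=3, physical=[j,B,E,D,C], logical=[D,C,j,B,E]

Answer: 3 D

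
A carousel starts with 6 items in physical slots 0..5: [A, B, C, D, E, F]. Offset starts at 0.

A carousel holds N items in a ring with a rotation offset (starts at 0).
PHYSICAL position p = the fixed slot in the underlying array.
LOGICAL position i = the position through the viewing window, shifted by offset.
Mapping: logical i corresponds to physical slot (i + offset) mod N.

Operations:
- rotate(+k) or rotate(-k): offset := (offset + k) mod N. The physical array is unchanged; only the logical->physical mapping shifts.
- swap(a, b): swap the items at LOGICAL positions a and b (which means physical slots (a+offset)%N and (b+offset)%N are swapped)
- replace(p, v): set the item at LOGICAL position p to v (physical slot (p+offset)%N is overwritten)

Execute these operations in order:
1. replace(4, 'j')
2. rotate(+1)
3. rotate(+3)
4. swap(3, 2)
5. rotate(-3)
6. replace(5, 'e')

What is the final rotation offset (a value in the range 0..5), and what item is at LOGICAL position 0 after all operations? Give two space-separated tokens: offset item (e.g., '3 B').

After op 1 (replace(4, 'j')): offset=0, physical=[A,B,C,D,j,F], logical=[A,B,C,D,j,F]
After op 2 (rotate(+1)): offset=1, physical=[A,B,C,D,j,F], logical=[B,C,D,j,F,A]
After op 3 (rotate(+3)): offset=4, physical=[A,B,C,D,j,F], logical=[j,F,A,B,C,D]
After op 4 (swap(3, 2)): offset=4, physical=[B,A,C,D,j,F], logical=[j,F,B,A,C,D]
After op 5 (rotate(-3)): offset=1, physical=[B,A,C,D,j,F], logical=[A,C,D,j,F,B]
After op 6 (replace(5, 'e')): offset=1, physical=[e,A,C,D,j,F], logical=[A,C,D,j,F,e]

Answer: 1 A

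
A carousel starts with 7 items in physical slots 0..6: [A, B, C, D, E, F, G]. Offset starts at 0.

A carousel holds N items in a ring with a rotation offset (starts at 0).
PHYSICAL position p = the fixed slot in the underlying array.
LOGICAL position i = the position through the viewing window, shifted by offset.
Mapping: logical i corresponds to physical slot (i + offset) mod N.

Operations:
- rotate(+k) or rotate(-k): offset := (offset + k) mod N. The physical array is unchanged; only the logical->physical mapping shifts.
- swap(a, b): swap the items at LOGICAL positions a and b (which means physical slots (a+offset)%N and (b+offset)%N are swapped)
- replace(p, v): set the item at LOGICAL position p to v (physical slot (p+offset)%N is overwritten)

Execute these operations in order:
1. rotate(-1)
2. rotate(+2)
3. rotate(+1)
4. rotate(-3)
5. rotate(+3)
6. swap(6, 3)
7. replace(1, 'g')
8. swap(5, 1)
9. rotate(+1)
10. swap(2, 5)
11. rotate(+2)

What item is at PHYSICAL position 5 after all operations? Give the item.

After op 1 (rotate(-1)): offset=6, physical=[A,B,C,D,E,F,G], logical=[G,A,B,C,D,E,F]
After op 2 (rotate(+2)): offset=1, physical=[A,B,C,D,E,F,G], logical=[B,C,D,E,F,G,A]
After op 3 (rotate(+1)): offset=2, physical=[A,B,C,D,E,F,G], logical=[C,D,E,F,G,A,B]
After op 4 (rotate(-3)): offset=6, physical=[A,B,C,D,E,F,G], logical=[G,A,B,C,D,E,F]
After op 5 (rotate(+3)): offset=2, physical=[A,B,C,D,E,F,G], logical=[C,D,E,F,G,A,B]
After op 6 (swap(6, 3)): offset=2, physical=[A,F,C,D,E,B,G], logical=[C,D,E,B,G,A,F]
After op 7 (replace(1, 'g')): offset=2, physical=[A,F,C,g,E,B,G], logical=[C,g,E,B,G,A,F]
After op 8 (swap(5, 1)): offset=2, physical=[g,F,C,A,E,B,G], logical=[C,A,E,B,G,g,F]
After op 9 (rotate(+1)): offset=3, physical=[g,F,C,A,E,B,G], logical=[A,E,B,G,g,F,C]
After op 10 (swap(2, 5)): offset=3, physical=[g,B,C,A,E,F,G], logical=[A,E,F,G,g,B,C]
After op 11 (rotate(+2)): offset=5, physical=[g,B,C,A,E,F,G], logical=[F,G,g,B,C,A,E]

Answer: F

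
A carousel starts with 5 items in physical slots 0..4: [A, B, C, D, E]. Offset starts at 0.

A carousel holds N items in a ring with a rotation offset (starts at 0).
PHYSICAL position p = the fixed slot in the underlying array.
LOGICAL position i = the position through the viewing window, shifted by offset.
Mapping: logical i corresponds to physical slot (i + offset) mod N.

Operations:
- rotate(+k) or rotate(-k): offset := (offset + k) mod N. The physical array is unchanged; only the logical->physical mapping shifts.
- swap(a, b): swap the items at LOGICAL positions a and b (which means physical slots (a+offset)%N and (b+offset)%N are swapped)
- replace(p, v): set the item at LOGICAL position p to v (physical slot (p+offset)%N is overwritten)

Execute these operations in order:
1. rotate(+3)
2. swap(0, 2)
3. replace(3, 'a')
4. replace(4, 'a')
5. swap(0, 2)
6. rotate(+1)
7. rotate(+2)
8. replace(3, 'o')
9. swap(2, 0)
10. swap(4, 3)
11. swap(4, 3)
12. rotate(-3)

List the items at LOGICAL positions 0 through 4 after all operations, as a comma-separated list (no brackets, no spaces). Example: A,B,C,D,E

Answer: a,o,A,D,a

Derivation:
After op 1 (rotate(+3)): offset=3, physical=[A,B,C,D,E], logical=[D,E,A,B,C]
After op 2 (swap(0, 2)): offset=3, physical=[D,B,C,A,E], logical=[A,E,D,B,C]
After op 3 (replace(3, 'a')): offset=3, physical=[D,a,C,A,E], logical=[A,E,D,a,C]
After op 4 (replace(4, 'a')): offset=3, physical=[D,a,a,A,E], logical=[A,E,D,a,a]
After op 5 (swap(0, 2)): offset=3, physical=[A,a,a,D,E], logical=[D,E,A,a,a]
After op 6 (rotate(+1)): offset=4, physical=[A,a,a,D,E], logical=[E,A,a,a,D]
After op 7 (rotate(+2)): offset=1, physical=[A,a,a,D,E], logical=[a,a,D,E,A]
After op 8 (replace(3, 'o')): offset=1, physical=[A,a,a,D,o], logical=[a,a,D,o,A]
After op 9 (swap(2, 0)): offset=1, physical=[A,D,a,a,o], logical=[D,a,a,o,A]
After op 10 (swap(4, 3)): offset=1, physical=[o,D,a,a,A], logical=[D,a,a,A,o]
After op 11 (swap(4, 3)): offset=1, physical=[A,D,a,a,o], logical=[D,a,a,o,A]
After op 12 (rotate(-3)): offset=3, physical=[A,D,a,a,o], logical=[a,o,A,D,a]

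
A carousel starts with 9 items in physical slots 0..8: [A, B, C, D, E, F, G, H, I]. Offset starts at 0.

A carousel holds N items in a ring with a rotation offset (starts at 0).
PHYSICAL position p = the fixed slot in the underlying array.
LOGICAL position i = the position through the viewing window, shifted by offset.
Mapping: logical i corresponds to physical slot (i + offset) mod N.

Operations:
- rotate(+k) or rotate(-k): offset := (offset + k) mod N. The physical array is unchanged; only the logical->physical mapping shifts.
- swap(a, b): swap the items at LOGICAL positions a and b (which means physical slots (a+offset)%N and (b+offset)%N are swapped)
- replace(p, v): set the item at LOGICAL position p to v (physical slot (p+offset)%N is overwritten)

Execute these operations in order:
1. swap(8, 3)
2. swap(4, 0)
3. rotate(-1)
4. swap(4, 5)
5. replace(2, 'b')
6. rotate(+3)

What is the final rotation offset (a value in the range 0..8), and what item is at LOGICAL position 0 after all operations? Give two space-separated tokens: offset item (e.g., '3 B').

Answer: 2 C

Derivation:
After op 1 (swap(8, 3)): offset=0, physical=[A,B,C,I,E,F,G,H,D], logical=[A,B,C,I,E,F,G,H,D]
After op 2 (swap(4, 0)): offset=0, physical=[E,B,C,I,A,F,G,H,D], logical=[E,B,C,I,A,F,G,H,D]
After op 3 (rotate(-1)): offset=8, physical=[E,B,C,I,A,F,G,H,D], logical=[D,E,B,C,I,A,F,G,H]
After op 4 (swap(4, 5)): offset=8, physical=[E,B,C,A,I,F,G,H,D], logical=[D,E,B,C,A,I,F,G,H]
After op 5 (replace(2, 'b')): offset=8, physical=[E,b,C,A,I,F,G,H,D], logical=[D,E,b,C,A,I,F,G,H]
After op 6 (rotate(+3)): offset=2, physical=[E,b,C,A,I,F,G,H,D], logical=[C,A,I,F,G,H,D,E,b]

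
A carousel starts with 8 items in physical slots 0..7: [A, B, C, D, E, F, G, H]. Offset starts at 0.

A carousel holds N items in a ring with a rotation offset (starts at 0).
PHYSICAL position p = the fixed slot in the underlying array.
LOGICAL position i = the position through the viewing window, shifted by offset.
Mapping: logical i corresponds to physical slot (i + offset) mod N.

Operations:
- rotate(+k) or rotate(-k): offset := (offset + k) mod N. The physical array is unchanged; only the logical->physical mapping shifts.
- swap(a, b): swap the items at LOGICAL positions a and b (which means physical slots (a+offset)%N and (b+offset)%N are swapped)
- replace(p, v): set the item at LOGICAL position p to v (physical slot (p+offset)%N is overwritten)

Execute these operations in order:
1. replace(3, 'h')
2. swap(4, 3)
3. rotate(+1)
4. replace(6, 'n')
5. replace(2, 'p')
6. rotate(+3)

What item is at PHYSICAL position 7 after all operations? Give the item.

Answer: n

Derivation:
After op 1 (replace(3, 'h')): offset=0, physical=[A,B,C,h,E,F,G,H], logical=[A,B,C,h,E,F,G,H]
After op 2 (swap(4, 3)): offset=0, physical=[A,B,C,E,h,F,G,H], logical=[A,B,C,E,h,F,G,H]
After op 3 (rotate(+1)): offset=1, physical=[A,B,C,E,h,F,G,H], logical=[B,C,E,h,F,G,H,A]
After op 4 (replace(6, 'n')): offset=1, physical=[A,B,C,E,h,F,G,n], logical=[B,C,E,h,F,G,n,A]
After op 5 (replace(2, 'p')): offset=1, physical=[A,B,C,p,h,F,G,n], logical=[B,C,p,h,F,G,n,A]
After op 6 (rotate(+3)): offset=4, physical=[A,B,C,p,h,F,G,n], logical=[h,F,G,n,A,B,C,p]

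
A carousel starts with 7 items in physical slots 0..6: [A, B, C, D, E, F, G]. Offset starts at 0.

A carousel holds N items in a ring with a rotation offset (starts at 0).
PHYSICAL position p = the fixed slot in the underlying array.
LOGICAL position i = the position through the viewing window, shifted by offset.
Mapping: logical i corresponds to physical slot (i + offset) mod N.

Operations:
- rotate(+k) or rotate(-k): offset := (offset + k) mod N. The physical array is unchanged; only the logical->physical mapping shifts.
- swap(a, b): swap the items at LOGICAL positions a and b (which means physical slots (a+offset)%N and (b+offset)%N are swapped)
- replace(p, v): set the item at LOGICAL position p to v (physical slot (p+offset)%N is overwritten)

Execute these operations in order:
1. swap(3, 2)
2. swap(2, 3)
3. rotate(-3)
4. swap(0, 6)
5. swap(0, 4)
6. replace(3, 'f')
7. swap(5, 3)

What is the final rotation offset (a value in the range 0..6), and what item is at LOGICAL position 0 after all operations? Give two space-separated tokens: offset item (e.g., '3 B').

After op 1 (swap(3, 2)): offset=0, physical=[A,B,D,C,E,F,G], logical=[A,B,D,C,E,F,G]
After op 2 (swap(2, 3)): offset=0, physical=[A,B,C,D,E,F,G], logical=[A,B,C,D,E,F,G]
After op 3 (rotate(-3)): offset=4, physical=[A,B,C,D,E,F,G], logical=[E,F,G,A,B,C,D]
After op 4 (swap(0, 6)): offset=4, physical=[A,B,C,E,D,F,G], logical=[D,F,G,A,B,C,E]
After op 5 (swap(0, 4)): offset=4, physical=[A,D,C,E,B,F,G], logical=[B,F,G,A,D,C,E]
After op 6 (replace(3, 'f')): offset=4, physical=[f,D,C,E,B,F,G], logical=[B,F,G,f,D,C,E]
After op 7 (swap(5, 3)): offset=4, physical=[C,D,f,E,B,F,G], logical=[B,F,G,C,D,f,E]

Answer: 4 B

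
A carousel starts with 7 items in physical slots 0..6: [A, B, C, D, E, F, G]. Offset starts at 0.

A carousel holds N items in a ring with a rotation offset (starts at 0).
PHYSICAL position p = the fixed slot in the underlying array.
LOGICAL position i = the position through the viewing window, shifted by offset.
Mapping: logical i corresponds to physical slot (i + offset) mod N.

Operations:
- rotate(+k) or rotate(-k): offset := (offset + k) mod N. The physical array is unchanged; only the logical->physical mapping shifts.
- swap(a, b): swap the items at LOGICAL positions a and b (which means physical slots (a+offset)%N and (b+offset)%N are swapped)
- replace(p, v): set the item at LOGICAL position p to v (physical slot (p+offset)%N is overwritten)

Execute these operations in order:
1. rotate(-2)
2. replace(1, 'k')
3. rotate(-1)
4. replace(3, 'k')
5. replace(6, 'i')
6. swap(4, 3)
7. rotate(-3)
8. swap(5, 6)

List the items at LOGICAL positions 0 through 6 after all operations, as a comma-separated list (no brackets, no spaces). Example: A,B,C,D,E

After op 1 (rotate(-2)): offset=5, physical=[A,B,C,D,E,F,G], logical=[F,G,A,B,C,D,E]
After op 2 (replace(1, 'k')): offset=5, physical=[A,B,C,D,E,F,k], logical=[F,k,A,B,C,D,E]
After op 3 (rotate(-1)): offset=4, physical=[A,B,C,D,E,F,k], logical=[E,F,k,A,B,C,D]
After op 4 (replace(3, 'k')): offset=4, physical=[k,B,C,D,E,F,k], logical=[E,F,k,k,B,C,D]
After op 5 (replace(6, 'i')): offset=4, physical=[k,B,C,i,E,F,k], logical=[E,F,k,k,B,C,i]
After op 6 (swap(4, 3)): offset=4, physical=[B,k,C,i,E,F,k], logical=[E,F,k,B,k,C,i]
After op 7 (rotate(-3)): offset=1, physical=[B,k,C,i,E,F,k], logical=[k,C,i,E,F,k,B]
After op 8 (swap(5, 6)): offset=1, physical=[k,k,C,i,E,F,B], logical=[k,C,i,E,F,B,k]

Answer: k,C,i,E,F,B,k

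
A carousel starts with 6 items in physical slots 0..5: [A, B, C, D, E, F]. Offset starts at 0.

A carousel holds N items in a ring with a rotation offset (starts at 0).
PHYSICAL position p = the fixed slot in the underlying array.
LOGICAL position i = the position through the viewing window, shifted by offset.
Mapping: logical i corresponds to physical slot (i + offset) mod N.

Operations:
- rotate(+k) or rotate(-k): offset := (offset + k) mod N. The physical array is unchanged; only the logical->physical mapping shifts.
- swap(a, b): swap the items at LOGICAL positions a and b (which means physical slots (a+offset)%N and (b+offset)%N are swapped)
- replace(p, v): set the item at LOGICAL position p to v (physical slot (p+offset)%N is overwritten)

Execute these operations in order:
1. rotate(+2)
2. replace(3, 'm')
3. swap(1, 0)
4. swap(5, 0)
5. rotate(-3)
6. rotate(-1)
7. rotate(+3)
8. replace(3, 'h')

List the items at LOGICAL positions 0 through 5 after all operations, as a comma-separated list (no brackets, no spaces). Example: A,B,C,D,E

Answer: D,B,C,h,m,A

Derivation:
After op 1 (rotate(+2)): offset=2, physical=[A,B,C,D,E,F], logical=[C,D,E,F,A,B]
After op 2 (replace(3, 'm')): offset=2, physical=[A,B,C,D,E,m], logical=[C,D,E,m,A,B]
After op 3 (swap(1, 0)): offset=2, physical=[A,B,D,C,E,m], logical=[D,C,E,m,A,B]
After op 4 (swap(5, 0)): offset=2, physical=[A,D,B,C,E,m], logical=[B,C,E,m,A,D]
After op 5 (rotate(-3)): offset=5, physical=[A,D,B,C,E,m], logical=[m,A,D,B,C,E]
After op 6 (rotate(-1)): offset=4, physical=[A,D,B,C,E,m], logical=[E,m,A,D,B,C]
After op 7 (rotate(+3)): offset=1, physical=[A,D,B,C,E,m], logical=[D,B,C,E,m,A]
After op 8 (replace(3, 'h')): offset=1, physical=[A,D,B,C,h,m], logical=[D,B,C,h,m,A]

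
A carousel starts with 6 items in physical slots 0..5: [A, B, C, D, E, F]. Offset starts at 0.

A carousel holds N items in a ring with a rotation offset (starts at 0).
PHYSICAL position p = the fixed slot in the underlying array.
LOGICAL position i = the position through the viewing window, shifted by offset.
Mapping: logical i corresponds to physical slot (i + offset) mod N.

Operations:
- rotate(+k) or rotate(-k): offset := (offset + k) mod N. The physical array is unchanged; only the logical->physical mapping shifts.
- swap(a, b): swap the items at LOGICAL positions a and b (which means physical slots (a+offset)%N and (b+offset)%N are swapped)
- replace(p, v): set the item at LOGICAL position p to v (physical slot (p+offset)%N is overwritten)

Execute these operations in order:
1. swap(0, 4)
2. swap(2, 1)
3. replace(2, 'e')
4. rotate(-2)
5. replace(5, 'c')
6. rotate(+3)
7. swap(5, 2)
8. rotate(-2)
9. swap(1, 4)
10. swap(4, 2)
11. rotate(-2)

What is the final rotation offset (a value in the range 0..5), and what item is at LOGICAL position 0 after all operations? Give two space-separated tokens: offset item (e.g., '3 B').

Answer: 3 C

Derivation:
After op 1 (swap(0, 4)): offset=0, physical=[E,B,C,D,A,F], logical=[E,B,C,D,A,F]
After op 2 (swap(2, 1)): offset=0, physical=[E,C,B,D,A,F], logical=[E,C,B,D,A,F]
After op 3 (replace(2, 'e')): offset=0, physical=[E,C,e,D,A,F], logical=[E,C,e,D,A,F]
After op 4 (rotate(-2)): offset=4, physical=[E,C,e,D,A,F], logical=[A,F,E,C,e,D]
After op 5 (replace(5, 'c')): offset=4, physical=[E,C,e,c,A,F], logical=[A,F,E,C,e,c]
After op 6 (rotate(+3)): offset=1, physical=[E,C,e,c,A,F], logical=[C,e,c,A,F,E]
After op 7 (swap(5, 2)): offset=1, physical=[c,C,e,E,A,F], logical=[C,e,E,A,F,c]
After op 8 (rotate(-2)): offset=5, physical=[c,C,e,E,A,F], logical=[F,c,C,e,E,A]
After op 9 (swap(1, 4)): offset=5, physical=[E,C,e,c,A,F], logical=[F,E,C,e,c,A]
After op 10 (swap(4, 2)): offset=5, physical=[E,c,e,C,A,F], logical=[F,E,c,e,C,A]
After op 11 (rotate(-2)): offset=3, physical=[E,c,e,C,A,F], logical=[C,A,F,E,c,e]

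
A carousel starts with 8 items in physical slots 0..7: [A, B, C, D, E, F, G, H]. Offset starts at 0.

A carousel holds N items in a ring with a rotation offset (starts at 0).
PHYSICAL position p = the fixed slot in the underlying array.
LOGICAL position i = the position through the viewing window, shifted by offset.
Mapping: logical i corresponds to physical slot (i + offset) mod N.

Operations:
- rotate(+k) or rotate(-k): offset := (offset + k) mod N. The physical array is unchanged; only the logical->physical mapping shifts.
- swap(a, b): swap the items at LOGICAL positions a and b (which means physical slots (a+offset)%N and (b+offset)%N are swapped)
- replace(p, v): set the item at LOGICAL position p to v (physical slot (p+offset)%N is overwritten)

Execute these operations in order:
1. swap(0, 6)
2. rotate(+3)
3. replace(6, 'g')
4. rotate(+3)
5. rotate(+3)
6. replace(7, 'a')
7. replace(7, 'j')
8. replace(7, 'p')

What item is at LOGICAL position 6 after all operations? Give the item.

After op 1 (swap(0, 6)): offset=0, physical=[G,B,C,D,E,F,A,H], logical=[G,B,C,D,E,F,A,H]
After op 2 (rotate(+3)): offset=3, physical=[G,B,C,D,E,F,A,H], logical=[D,E,F,A,H,G,B,C]
After op 3 (replace(6, 'g')): offset=3, physical=[G,g,C,D,E,F,A,H], logical=[D,E,F,A,H,G,g,C]
After op 4 (rotate(+3)): offset=6, physical=[G,g,C,D,E,F,A,H], logical=[A,H,G,g,C,D,E,F]
After op 5 (rotate(+3)): offset=1, physical=[G,g,C,D,E,F,A,H], logical=[g,C,D,E,F,A,H,G]
After op 6 (replace(7, 'a')): offset=1, physical=[a,g,C,D,E,F,A,H], logical=[g,C,D,E,F,A,H,a]
After op 7 (replace(7, 'j')): offset=1, physical=[j,g,C,D,E,F,A,H], logical=[g,C,D,E,F,A,H,j]
After op 8 (replace(7, 'p')): offset=1, physical=[p,g,C,D,E,F,A,H], logical=[g,C,D,E,F,A,H,p]

Answer: H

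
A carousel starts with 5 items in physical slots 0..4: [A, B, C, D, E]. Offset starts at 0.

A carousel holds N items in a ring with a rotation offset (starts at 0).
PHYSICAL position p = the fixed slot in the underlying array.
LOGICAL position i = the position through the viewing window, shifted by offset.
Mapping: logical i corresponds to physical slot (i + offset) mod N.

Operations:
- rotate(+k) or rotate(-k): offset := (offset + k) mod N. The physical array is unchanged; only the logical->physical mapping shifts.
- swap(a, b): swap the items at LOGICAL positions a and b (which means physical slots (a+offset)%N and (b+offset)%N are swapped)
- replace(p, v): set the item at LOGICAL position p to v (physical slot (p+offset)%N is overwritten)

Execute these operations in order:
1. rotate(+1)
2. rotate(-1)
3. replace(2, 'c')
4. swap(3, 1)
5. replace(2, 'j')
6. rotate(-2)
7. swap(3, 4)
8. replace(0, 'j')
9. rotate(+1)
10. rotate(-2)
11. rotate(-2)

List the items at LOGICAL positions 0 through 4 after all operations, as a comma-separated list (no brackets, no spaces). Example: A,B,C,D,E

Answer: A,j,D,j,E

Derivation:
After op 1 (rotate(+1)): offset=1, physical=[A,B,C,D,E], logical=[B,C,D,E,A]
After op 2 (rotate(-1)): offset=0, physical=[A,B,C,D,E], logical=[A,B,C,D,E]
After op 3 (replace(2, 'c')): offset=0, physical=[A,B,c,D,E], logical=[A,B,c,D,E]
After op 4 (swap(3, 1)): offset=0, physical=[A,D,c,B,E], logical=[A,D,c,B,E]
After op 5 (replace(2, 'j')): offset=0, physical=[A,D,j,B,E], logical=[A,D,j,B,E]
After op 6 (rotate(-2)): offset=3, physical=[A,D,j,B,E], logical=[B,E,A,D,j]
After op 7 (swap(3, 4)): offset=3, physical=[A,j,D,B,E], logical=[B,E,A,j,D]
After op 8 (replace(0, 'j')): offset=3, physical=[A,j,D,j,E], logical=[j,E,A,j,D]
After op 9 (rotate(+1)): offset=4, physical=[A,j,D,j,E], logical=[E,A,j,D,j]
After op 10 (rotate(-2)): offset=2, physical=[A,j,D,j,E], logical=[D,j,E,A,j]
After op 11 (rotate(-2)): offset=0, physical=[A,j,D,j,E], logical=[A,j,D,j,E]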